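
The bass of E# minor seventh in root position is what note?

E#

The root of E# minor seventh (E#–G#–B#–D#) is E#; that is the bass in root position.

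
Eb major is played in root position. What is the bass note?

Eb

Eb major is Eb–G–Bb. Root position places the root in the bass: Eb.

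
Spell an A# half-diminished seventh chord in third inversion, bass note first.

Spelling A# half-diminished seventh: A#–C#–E–G#. In third inversion the seventh is bass, giving G#, A#, C#, E from the bottom.

G#, A#, C#, E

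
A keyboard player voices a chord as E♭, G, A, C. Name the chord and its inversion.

The pitch classes Eb, G, A, C arrange in thirds as A–C–Eb–G: an A half-diminished seventh chord.
With the fifth (Eb) in the bass, the chord is in second inversion (figured bass 4/3).

A half-diminished seventh, second inversion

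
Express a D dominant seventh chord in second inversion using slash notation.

Second inversion of D dominant seventh has the fifth (A) in the bass. As a slash chord: D7/A.

D7/A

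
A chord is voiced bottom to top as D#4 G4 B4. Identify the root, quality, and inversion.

The pitch classes D#, G, B arrange in thirds as G–B–D#: a G augmented triad.
The lowest note is D#, the fifth of the chord, so this is second inversion (figured bass 6/4).

G augmented, second inversion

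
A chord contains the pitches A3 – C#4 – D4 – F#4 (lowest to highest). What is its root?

D

Reordering A, C#, D, F# into stacked thirds gives D–F#–A–C#; the bottom of that stack, D, is the root.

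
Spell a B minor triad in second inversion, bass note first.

F#, B, D

The chord tones are B–D–F#. With the fifth (F#) lowest for second inversion: F#, B, D.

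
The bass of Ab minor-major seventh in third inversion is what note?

G

Ab minor-major seventh is Ab–Cb–Eb–G. Third inversion places the seventh in the bass: G.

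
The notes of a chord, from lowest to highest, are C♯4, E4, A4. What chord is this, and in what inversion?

The distinct note names are C#, E, A. Stacked in thirds they read A–C#–E, which is a major triad on A.
C# is the third of A major; third in the bass means first inversion (figured bass 6).

A major, first inversion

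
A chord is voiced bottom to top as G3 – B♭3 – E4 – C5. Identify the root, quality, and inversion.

Reducing to letter names: G, Bb, E, C. These stack in thirds as C–E–G–Bb — a C dominant seventh chord.
The lowest note is G, the fifth of the chord, so this is second inversion (figured bass 4/3).

C dominant seventh, second inversion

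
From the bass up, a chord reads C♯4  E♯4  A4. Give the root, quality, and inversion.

The pitch classes C#, E#, A arrange in thirds as A–C#–E#: an A augmented triad.
With the third (C#) in the bass, the chord is in first inversion (figured bass 6).

A augmented, first inversion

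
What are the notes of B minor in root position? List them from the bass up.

B minor is B–D–F#. Root position puts the root (B) in the bass, with the remaining tones above: B, D, F#.

B, D, F#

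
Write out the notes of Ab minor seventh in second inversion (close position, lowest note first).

Eb, Gb, Ab, Cb

Spelling Ab minor seventh: Ab–Cb–Eb–Gb. In second inversion the fifth is bass, giving Eb, Gb, Ab, Cb from the bottom.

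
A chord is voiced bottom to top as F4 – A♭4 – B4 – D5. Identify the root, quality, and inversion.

The distinct note names are F, Ab, B, D. Stacked in thirds they read B–D–F–Ab, which is a diminished seventh chord on B.
The lowest note is F, the fifth of the chord, so this is second inversion (figured bass 4/3).

B diminished seventh, second inversion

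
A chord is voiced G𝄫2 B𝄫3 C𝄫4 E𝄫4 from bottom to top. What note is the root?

Cbb

The distinct letter names are Gbb, Bbb, Cbb, Ebb. Arranged as a stack of thirds they read Cbb–Ebb–Gbb–Bbb, so Cbb is the root (a Cbb major seventh chord).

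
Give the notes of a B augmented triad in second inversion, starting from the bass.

The chord tones are B–D#–F##. With the fifth (F##) lowest for second inversion: F##, B, D#.

F##, B, D#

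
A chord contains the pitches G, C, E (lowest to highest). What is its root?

C

The distinct letter names are G, C, E. Arranged as a stack of thirds they read C–E–G, so C is the root (a C major triad).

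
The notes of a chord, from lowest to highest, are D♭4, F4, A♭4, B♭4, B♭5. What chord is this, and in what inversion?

Bb minor seventh, first inversion

The pitch classes Db, F, Ab, Bb arrange in thirds as Bb–Db–F–Ab: a Bb minor seventh chord.
With the third (Db) in the bass, the chord is in first inversion (figured bass 6/5).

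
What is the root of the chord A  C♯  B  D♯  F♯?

B

Reordering A, C#, B, D#, F# into stacked thirds gives B–D#–F#–A–C#; the bottom of that stack, B, is the root.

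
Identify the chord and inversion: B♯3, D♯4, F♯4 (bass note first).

The pitch classes B#, D#, F# arrange in thirds as B#–D#–F#: a B# diminished triad.
B# is the root of B# diminished; root in the bass means root position (figured bass 5/3).

B# diminished, root position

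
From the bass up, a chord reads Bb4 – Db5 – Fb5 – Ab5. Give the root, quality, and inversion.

The distinct note names are Bb, Db, Fb, Ab. Stacked in thirds they read Bb–Db–Fb–Ab, which is a half-diminished seventh chord on Bb.
With the root (Bb) in the bass, the chord is in root position (figured bass 7).

Bb half-diminished seventh, root position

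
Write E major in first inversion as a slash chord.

E/G#

First inversion of E major has the third (G#) in the bass. As a slash chord: E/G#.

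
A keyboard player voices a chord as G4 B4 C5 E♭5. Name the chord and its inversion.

C minor-major seventh, second inversion

Reducing to letter names: G, B, C, Eb. These stack in thirds as C–Eb–G–B — a C minor-major seventh chord.
The lowest note is G, the fifth of the chord, so this is second inversion (figured bass 4/3).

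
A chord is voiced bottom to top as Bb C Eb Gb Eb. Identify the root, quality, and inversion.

C half-diminished seventh, third inversion

The distinct note names are Bb, C, Eb, Gb. Stacked in thirds they read C–Eb–Gb–Bb, which is a half-diminished seventh chord on C.
Bb is the seventh of C half-diminished seventh; seventh in the bass means third inversion (figured bass 4/2).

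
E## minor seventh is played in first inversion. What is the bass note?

E## minor seventh is E##–G##–B##–D##. First inversion places the third in the bass: G##.

G##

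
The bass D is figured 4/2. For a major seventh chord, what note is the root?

The figures 4/2 mean the seventh of the chord is in the bass. If D is the seventh of a major seventh chord, the root is Eb (chord tones Eb–G–Bb–D).

Eb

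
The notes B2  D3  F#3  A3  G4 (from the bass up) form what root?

G

The distinct letter names are B, D, F#, A, G. Arranged as a stack of thirds they read G–B–D–F#–A, so G is the root (a G major ninth chord).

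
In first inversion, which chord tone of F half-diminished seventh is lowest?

The third of F half-diminished seventh (F–Ab–Cb–Eb) is Ab; that is the bass in first inversion.

Ab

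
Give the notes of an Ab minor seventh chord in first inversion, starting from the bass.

Cb, Eb, Gb, Ab

Spelling Ab minor seventh: Ab–Cb–Eb–Gb. In first inversion the third is bass, giving Cb, Eb, Gb, Ab from the bottom.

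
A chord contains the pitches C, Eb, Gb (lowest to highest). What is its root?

C

Reordering C, Eb, Gb into stacked thirds gives C–Eb–Gb; the bottom of that stack, C, is the root.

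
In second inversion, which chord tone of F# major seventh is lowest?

C#

The fifth of F# major seventh (F#–A#–C#–E#) is C#; that is the bass in second inversion.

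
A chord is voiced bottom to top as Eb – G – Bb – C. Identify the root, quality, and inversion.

Reducing to letter names: Eb, G, Bb, C. These stack in thirds as C–Eb–G–Bb — a C minor seventh chord.
With the third (Eb) in the bass, the chord is in first inversion (figured bass 6/5).

C minor seventh, first inversion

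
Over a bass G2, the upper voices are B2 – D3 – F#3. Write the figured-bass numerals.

7

The notes G, B, D, F# stack in thirds as G–B–D–F# — a G major seventh chord. The bass G is the root, so this is root position: figured 7.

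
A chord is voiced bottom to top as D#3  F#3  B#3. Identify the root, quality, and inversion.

B# diminished, first inversion

Reducing to letter names: D#, F#, B#. These stack in thirds as B#–D#–F# — a B# diminished triad.
The lowest note is D#, the third of the chord, so this is first inversion (figured bass 6).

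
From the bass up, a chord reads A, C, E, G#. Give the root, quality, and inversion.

A minor-major seventh, root position

The pitch classes A, C, E, G# arrange in thirds as A–C–E–G#: an A minor-major seventh chord.
With the root (A) in the bass, the chord is in root position (figured bass 7).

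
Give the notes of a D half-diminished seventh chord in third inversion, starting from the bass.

Spelling D half-diminished seventh: D–F–Ab–C. In third inversion the seventh is bass, giving C, D, F, Ab from the bottom.

C, D, F, Ab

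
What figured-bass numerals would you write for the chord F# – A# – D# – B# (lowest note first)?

The notes F#, A#, D#, B# stack in thirds as B#–D#–F#–A# — a B# half-diminished seventh chord. The bass F# is the fifth, so this is second inversion: figured 4/3.

4/3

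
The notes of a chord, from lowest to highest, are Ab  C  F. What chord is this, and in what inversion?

F minor, first inversion

The pitch classes Ab, C, F arrange in thirds as F–Ab–C: an F minor triad.
With the third (Ab) in the bass, the chord is in first inversion (figured bass 6).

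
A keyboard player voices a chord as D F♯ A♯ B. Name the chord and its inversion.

The distinct note names are D, F#, A#, B. Stacked in thirds they read B–D–F#–A#, which is a minor-major seventh chord on B.
D is the third of B minor-major seventh; third in the bass means first inversion (figured bass 6/5).

B minor-major seventh, first inversion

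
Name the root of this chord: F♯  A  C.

F#

F#, A, C are the tones of an F# diminished triad (F#–A–C), making F# the root.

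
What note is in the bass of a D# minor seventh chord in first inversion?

In first inversion the third is lowest. For D# minor seventh (D#–F#–A#–C#) that is F#.

F#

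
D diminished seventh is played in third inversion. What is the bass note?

The seventh of D diminished seventh (D–F–Ab–Cb) is Cb; that is the bass in third inversion.

Cb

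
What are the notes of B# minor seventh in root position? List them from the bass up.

B#, D#, F##, A#

B# minor seventh is B#–D#–F##–A#. Root position puts the root (B#) in the bass, with the remaining tones above: B#, D#, F##, A#.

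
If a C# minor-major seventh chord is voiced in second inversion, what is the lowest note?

In second inversion the fifth is lowest. For C# minor-major seventh (C#–E–G#–B#) that is G#.

G#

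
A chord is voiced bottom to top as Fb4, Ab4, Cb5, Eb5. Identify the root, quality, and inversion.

Fb major seventh, root position

Reducing to letter names: Fb, Ab, Cb, Eb. These stack in thirds as Fb–Ab–Cb–Eb — an Fb major seventh chord.
With the root (Fb) in the bass, the chord is in root position (figured bass 7).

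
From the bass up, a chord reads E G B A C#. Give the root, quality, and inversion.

A dominant ninth, second inversion

Reducing to letter names: E, G, B, A, C#. These stack in thirds as A–C#–E–G–B — an A dominant ninth chord.
E is the fifth of A dominant ninth; fifth in the bass means second inversion.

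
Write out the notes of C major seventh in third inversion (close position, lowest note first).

C major seventh is C–E–G–B. Third inversion puts the seventh (B) in the bass, with the remaining tones above: B, C, E, G.

B, C, E, G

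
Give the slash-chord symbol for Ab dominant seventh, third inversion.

Ab7/Gb

Third inversion of Ab dominant seventh has the seventh (Gb) in the bass. As a slash chord: Ab7/Gb.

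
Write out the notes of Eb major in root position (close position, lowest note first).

Eb major is Eb–G–Bb. Root position puts the root (Eb) in the bass, with the remaining tones above: Eb, G, Bb.

Eb, G, Bb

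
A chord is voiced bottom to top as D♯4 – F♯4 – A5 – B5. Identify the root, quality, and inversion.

The distinct note names are D#, F#, A, B. Stacked in thirds they read B–D#–F#–A, which is a dominant seventh chord on B.
With the third (D#) in the bass, the chord is in first inversion (figured bass 6/5).

B dominant seventh, first inversion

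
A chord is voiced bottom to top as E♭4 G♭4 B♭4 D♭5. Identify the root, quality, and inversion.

Eb minor seventh, root position

Reducing to letter names: Eb, Gb, Bb, Db. These stack in thirds as Eb–Gb–Bb–Db — an Eb minor seventh chord.
The lowest note is Eb, the root of the chord, so this is root position (figured bass 7).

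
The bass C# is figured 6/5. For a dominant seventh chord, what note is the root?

A

The figures 6/5 mean the third of the chord is in the bass. If C# is the third of a dominant seventh chord, the root is A (chord tones A–C#–E–G).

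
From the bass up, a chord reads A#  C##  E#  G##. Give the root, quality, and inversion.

A# major seventh, root position

The distinct note names are A#, C##, E#, G##. Stacked in thirds they read A#–C##–E#–G##, which is a major seventh chord on A#.
With the root (A#) in the bass, the chord is in root position (figured bass 7).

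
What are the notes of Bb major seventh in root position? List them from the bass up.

Bb, D, F, A

The chord tones are Bb–D–F–A. With the root (Bb) lowest for root position: Bb, D, F, A.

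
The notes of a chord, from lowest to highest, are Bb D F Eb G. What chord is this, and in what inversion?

The distinct note names are Bb, D, F, Eb, G. Stacked in thirds they read Eb–G–Bb–D–F, which is a major ninth chord on Eb.
Bb is the fifth of Eb major ninth; fifth in the bass means second inversion.

Eb major ninth, second inversion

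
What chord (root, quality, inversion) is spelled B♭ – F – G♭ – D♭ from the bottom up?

The pitch classes Bb, F, Gb, Db arrange in thirds as Gb–Bb–Db–F: a Gb major seventh chord.
With the third (Bb) in the bass, the chord is in first inversion (figured bass 6/5).

Gb major seventh, first inversion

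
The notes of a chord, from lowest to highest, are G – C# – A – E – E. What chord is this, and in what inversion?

A dominant seventh, third inversion

The distinct note names are G, C#, A, E. Stacked in thirds they read A–C#–E–G, which is a dominant seventh chord on A.
G is the seventh of A dominant seventh; seventh in the bass means third inversion (figured bass 4/2).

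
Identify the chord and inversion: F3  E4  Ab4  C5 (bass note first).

The distinct note names are F, E, Ab, C. Stacked in thirds they read F–Ab–C–E, which is a minor-major seventh chord on F.
With the root (F) in the bass, the chord is in root position (figured bass 7).

F minor-major seventh, root position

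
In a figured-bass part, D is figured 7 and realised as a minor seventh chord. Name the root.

The figures 7 mean the root of the chord is in the bass. If D is the root of a minor seventh chord, the root is D (chord tones D–F–A–C).

D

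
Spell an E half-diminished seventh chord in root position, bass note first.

E half-diminished seventh is E–G–Bb–D. Root position puts the root (E) in the bass, with the remaining tones above: E, G, Bb, D.

E, G, Bb, D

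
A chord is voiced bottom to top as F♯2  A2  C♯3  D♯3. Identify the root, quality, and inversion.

The distinct note names are F#, A, C#, D#. Stacked in thirds they read D#–F#–A–C#, which is a half-diminished seventh chord on D#.
With the third (F#) in the bass, the chord is in first inversion (figured bass 6/5).

D# half-diminished seventh, first inversion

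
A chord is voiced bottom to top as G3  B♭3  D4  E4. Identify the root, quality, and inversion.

E half-diminished seventh, first inversion

The distinct note names are G, Bb, D, E. Stacked in thirds they read E–G–Bb–D, which is a half-diminished seventh chord on E.
With the third (G) in the bass, the chord is in first inversion (figured bass 6/5).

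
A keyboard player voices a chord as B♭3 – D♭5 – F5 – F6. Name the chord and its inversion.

Reducing to letter names: Bb, Db, F. These stack in thirds as Bb–Db–F — a Bb minor triad.
The lowest note is Bb, the root of the chord, so this is root position (figured bass 5/3).

Bb minor, root position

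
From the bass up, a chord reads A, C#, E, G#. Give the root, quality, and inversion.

The pitch classes A, C#, E, G# arrange in thirds as A–C#–E–G#: an A major seventh chord.
The lowest note is A, the root of the chord, so this is root position (figured bass 7).

A major seventh, root position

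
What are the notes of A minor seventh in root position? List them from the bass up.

A minor seventh is A–C–E–G. Root position puts the root (A) in the bass, with the remaining tones above: A, C, E, G.

A, C, E, G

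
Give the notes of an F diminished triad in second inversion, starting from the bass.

The chord tones are F–Ab–Cb. With the fifth (Cb) lowest for second inversion: Cb, F, Ab.

Cb, F, Ab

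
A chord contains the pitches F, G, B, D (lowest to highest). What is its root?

F, G, B, D are the tones of a G dominant seventh chord (G–B–D–F), making G the root.

G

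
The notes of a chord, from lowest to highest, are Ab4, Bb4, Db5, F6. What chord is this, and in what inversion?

Bb minor seventh, third inversion

Reducing to letter names: Ab, Bb, Db, F. These stack in thirds as Bb–Db–F–Ab — a Bb minor seventh chord.
The lowest note is Ab, the seventh of the chord, so this is third inversion (figured bass 4/2).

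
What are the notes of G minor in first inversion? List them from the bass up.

Bb, D, G

G minor is G–Bb–D. First inversion puts the third (Bb) in the bass, with the remaining tones above: Bb, D, G.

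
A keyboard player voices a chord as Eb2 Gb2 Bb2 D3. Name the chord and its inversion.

Eb minor-major seventh, root position

The distinct note names are Eb, Gb, Bb, D. Stacked in thirds they read Eb–Gb–Bb–D, which is a minor-major seventh chord on Eb.
With the root (Eb) in the bass, the chord is in root position (figured bass 7).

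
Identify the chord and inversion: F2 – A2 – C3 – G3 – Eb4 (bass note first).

The distinct note names are F, A, C, G, Eb. Stacked in thirds they read F–A–C–Eb–G, which is a dominant ninth chord on F.
With the root (F) in the bass, the chord is in root position.

F dominant ninth, root position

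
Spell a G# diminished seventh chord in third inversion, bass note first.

F, G#, B, D

G# diminished seventh is G#–B–D–F. Third inversion puts the seventh (F) in the bass, with the remaining tones above: F, G#, B, D.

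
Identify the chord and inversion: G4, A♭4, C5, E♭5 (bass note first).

Ab major seventh, third inversion

The pitch classes G, Ab, C, Eb arrange in thirds as Ab–C–Eb–G: an Ab major seventh chord.
The lowest note is G, the seventh of the chord, so this is third inversion (figured bass 4/2).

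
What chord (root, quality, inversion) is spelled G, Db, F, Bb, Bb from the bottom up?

The distinct note names are G, Db, F, Bb. Stacked in thirds they read G–Bb–Db–F, which is a half-diminished seventh chord on G.
With the root (G) in the bass, the chord is in root position (figured bass 7).

G half-diminished seventh, root position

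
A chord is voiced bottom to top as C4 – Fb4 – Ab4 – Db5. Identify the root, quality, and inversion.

The distinct note names are C, Fb, Ab, Db. Stacked in thirds they read Db–Fb–Ab–C, which is a minor-major seventh chord on Db.
With the seventh (C) in the bass, the chord is in third inversion (figured bass 4/2).

Db minor-major seventh, third inversion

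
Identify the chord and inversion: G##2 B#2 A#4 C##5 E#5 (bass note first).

A# major ninth, third inversion

The pitch classes G##, B#, A#, C##, E# arrange in thirds as A#–C##–E#–G##–B#: an A# major ninth chord.
G## is the seventh of A# major ninth; seventh in the bass means third inversion.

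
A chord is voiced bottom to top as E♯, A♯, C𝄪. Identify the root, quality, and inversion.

The distinct note names are E#, A#, C##. Stacked in thirds they read A#–C##–E#, which is a major triad on A#.
With the fifth (E#) in the bass, the chord is in second inversion (figured bass 6/4).

A# major, second inversion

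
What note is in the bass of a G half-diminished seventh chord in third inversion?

G half-diminished seventh is G–Bb–Db–F. Third inversion places the seventh in the bass: F.

F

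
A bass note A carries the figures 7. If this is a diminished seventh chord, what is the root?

A

The figures 7 mean the root of the chord is in the bass. If A is the root of a diminished seventh chord, the root is A (chord tones A–C–Eb–Gb).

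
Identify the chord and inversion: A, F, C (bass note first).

F major, first inversion

The pitch classes A, F, C arrange in thirds as F–A–C: an F major triad.
The lowest note is A, the third of the chord, so this is first inversion (figured bass 6).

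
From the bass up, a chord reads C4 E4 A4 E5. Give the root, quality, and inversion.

The distinct note names are C, E, A. Stacked in thirds they read A–C–E, which is a minor triad on A.
With the third (C) in the bass, the chord is in first inversion (figured bass 6).

A minor, first inversion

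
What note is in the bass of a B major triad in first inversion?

D#

The third of B major (B–D#–F#) is D#; that is the bass in first inversion.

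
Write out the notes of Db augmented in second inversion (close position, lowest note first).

Spelling Db augmented: Db–F–A. In second inversion the fifth is bass, giving A, Db, F from the bottom.

A, Db, F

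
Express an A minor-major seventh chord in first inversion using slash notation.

Am(maj7)/C

First inversion of A minor-major seventh has the third (C) in the bass. As a slash chord: Am(maj7)/C.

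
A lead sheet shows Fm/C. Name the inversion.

second inversion

Fm/C means F minor with C in the bass. C is the fifth of F minor (F–Ab–C), so this is second inversion.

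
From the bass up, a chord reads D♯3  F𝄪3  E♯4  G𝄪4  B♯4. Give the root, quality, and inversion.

The distinct note names are D#, F##, E#, G##, B#. Stacked in thirds they read E#–G##–B#–D#–F##, which is a dominant ninth chord on E#.
The lowest note is D#, the seventh of the chord, so this is third inversion.

E# dominant ninth, third inversion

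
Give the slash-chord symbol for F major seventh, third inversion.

Fmaj7/E

Third inversion of F major seventh has the seventh (E) in the bass. As a slash chord: Fmaj7/E.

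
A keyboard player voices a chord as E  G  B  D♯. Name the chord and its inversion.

E minor-major seventh, root position

The distinct note names are E, G, B, D#. Stacked in thirds they read E–G–B–D#, which is a minor-major seventh chord on E.
The lowest note is E, the root of the chord, so this is root position (figured bass 7).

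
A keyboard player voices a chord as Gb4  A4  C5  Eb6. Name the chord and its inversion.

A diminished seventh, third inversion

Reducing to letter names: Gb, A, C, Eb. These stack in thirds as A–C–Eb–Gb — an A diminished seventh chord.
With the seventh (Gb) in the bass, the chord is in third inversion (figured bass 4/2).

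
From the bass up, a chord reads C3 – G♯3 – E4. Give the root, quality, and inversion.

The distinct note names are C, G#, E. Stacked in thirds they read C–E–G#, which is an augmented triad on C.
C is the root of C augmented; root in the bass means root position (figured bass 5/3).

C augmented, root position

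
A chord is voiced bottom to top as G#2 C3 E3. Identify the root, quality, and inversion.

C augmented, second inversion

Reducing to letter names: G#, C, E. These stack in thirds as C–E–G# — a C augmented triad.
G# is the fifth of C augmented; fifth in the bass means second inversion (figured bass 6/4).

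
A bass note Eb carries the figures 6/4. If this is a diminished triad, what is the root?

The figures 6/4 mean the fifth of the chord is in the bass. If Eb is the fifth of a diminished triad, the root is A (chord tones A–C–Eb).

A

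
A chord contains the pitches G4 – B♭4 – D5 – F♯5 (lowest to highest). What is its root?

G

Reordering G, Bb, D, F# into stacked thirds gives G–Bb–D–F#; the bottom of that stack, G, is the root.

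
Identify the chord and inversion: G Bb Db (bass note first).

Reducing to letter names: G, Bb, Db. These stack in thirds as G–Bb–Db — a G diminished triad.
With the root (G) in the bass, the chord is in root position (figured bass 5/3).

G diminished, root position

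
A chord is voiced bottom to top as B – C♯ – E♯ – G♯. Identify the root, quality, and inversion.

C# dominant seventh, third inversion

The distinct note names are B, C#, E#, G#. Stacked in thirds they read C#–E#–G#–B, which is a dominant seventh chord on C#.
The lowest note is B, the seventh of the chord, so this is third inversion (figured bass 4/2).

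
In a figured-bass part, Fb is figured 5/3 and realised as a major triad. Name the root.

Fb

The figures 5/3 mean the root of the chord is in the bass. If Fb is the root of a major triad, the root is Fb (chord tones Fb–Ab–Cb).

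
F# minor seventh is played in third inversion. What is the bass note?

E

F# minor seventh is F#–A–C#–E. Third inversion places the seventh in the bass: E.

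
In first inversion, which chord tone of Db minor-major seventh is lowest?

Db minor-major seventh is Db–Fb–Ab–C. First inversion places the third in the bass: Fb.

Fb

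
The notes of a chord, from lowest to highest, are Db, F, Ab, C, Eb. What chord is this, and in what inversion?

Db major ninth, root position

The distinct note names are Db, F, Ab, C, Eb. Stacked in thirds they read Db–F–Ab–C–Eb, which is a major ninth chord on Db.
Db is the root of Db major ninth; root in the bass means root position.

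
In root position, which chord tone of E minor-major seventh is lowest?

In root position the root is lowest. For E minor-major seventh (E–G–B–D#) that is E.

E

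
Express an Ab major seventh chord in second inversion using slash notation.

Second inversion of Ab major seventh has the fifth (Eb) in the bass. As a slash chord: Abmaj7/Eb.

Abmaj7/Eb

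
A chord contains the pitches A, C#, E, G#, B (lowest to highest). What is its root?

Reordering A, C#, E, G#, B into stacked thirds gives A–C#–E–G#–B; the bottom of that stack, A, is the root.

A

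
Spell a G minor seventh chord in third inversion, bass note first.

F, G, Bb, D

Spelling G minor seventh: G–Bb–D–F. In third inversion the seventh is bass, giving F, G, Bb, D from the bottom.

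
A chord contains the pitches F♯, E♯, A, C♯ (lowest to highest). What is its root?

The distinct letter names are F#, E#, A, C#. Arranged as a stack of thirds they read F#–A–C#–E#, so F# is the root (an F# minor-major seventh chord).

F#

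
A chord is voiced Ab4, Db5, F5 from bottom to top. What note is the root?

Db

The distinct letter names are Ab, Db, F. Arranged as a stack of thirds they read Db–F–Ab, so Db is the root (a Db major triad).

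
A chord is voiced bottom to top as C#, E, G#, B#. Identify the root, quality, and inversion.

The pitch classes C#, E, G#, B# arrange in thirds as C#–E–G#–B#: a C# minor-major seventh chord.
C# is the root of C# minor-major seventh; root in the bass means root position (figured bass 7).

C# minor-major seventh, root position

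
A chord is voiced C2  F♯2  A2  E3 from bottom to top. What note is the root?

F#

C, F#, A, E are the tones of an F# half-diminished seventh chord (F#–A–C–E), making F# the root.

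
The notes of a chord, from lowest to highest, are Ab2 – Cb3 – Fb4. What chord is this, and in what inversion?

Reducing to letter names: Ab, Cb, Fb. These stack in thirds as Fb–Ab–Cb — an Fb major triad.
The lowest note is Ab, the third of the chord, so this is first inversion (figured bass 6).

Fb major, first inversion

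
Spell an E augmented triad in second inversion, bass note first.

E augmented is E–G#–B#. Second inversion puts the fifth (B#) in the bass, with the remaining tones above: B#, E, G#.

B#, E, G#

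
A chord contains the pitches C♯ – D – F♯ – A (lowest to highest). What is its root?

D

Reordering C#, D, F#, A into stacked thirds gives D–F#–A–C#; the bottom of that stack, D, is the root.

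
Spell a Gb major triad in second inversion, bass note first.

The chord tones are Gb–Bb–Db. With the fifth (Db) lowest for second inversion: Db, Gb, Bb.

Db, Gb, Bb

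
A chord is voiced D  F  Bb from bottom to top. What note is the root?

The distinct letter names are D, F, Bb. Arranged as a stack of thirds they read Bb–D–F, so Bb is the root (a Bb major triad).

Bb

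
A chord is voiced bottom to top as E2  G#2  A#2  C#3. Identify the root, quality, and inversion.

A# half-diminished seventh, second inversion

The pitch classes E, G#, A#, C# arrange in thirds as A#–C#–E–G#: an A# half-diminished seventh chord.
With the fifth (E) in the bass, the chord is in second inversion (figured bass 4/3).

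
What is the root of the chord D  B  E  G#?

D, B, E, G# are the tones of an E dominant seventh chord (E–G#–B–D), making E the root.

E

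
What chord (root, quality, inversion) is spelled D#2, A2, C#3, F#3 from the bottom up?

Reducing to letter names: D#, A, C#, F#. These stack in thirds as D#–F#–A–C# — a D# half-diminished seventh chord.
With the root (D#) in the bass, the chord is in root position (figured bass 7).

D# half-diminished seventh, root position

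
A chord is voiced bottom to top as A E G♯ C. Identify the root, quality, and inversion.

Reducing to letter names: A, E, G#, C. These stack in thirds as A–C–E–G# — an A minor-major seventh chord.
A is the root of A minor-major seventh; root in the bass means root position (figured bass 7).

A minor-major seventh, root position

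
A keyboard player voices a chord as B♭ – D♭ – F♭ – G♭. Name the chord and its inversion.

Reducing to letter names: Bb, Db, Fb, Gb. These stack in thirds as Gb–Bb–Db–Fb — a Gb dominant seventh chord.
The lowest note is Bb, the third of the chord, so this is first inversion (figured bass 6/5).

Gb dominant seventh, first inversion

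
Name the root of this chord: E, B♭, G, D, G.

Reordering E, Bb, G, D into stacked thirds gives E–G–Bb–D; the bottom of that stack, E, is the root.

E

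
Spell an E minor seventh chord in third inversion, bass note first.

D, E, G, B

E minor seventh is E–G–B–D. Third inversion puts the seventh (D) in the bass, with the remaining tones above: D, E, G, B.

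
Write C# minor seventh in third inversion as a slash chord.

C#m7/B

Third inversion of C# minor seventh has the seventh (B) in the bass. As a slash chord: C#m7/B.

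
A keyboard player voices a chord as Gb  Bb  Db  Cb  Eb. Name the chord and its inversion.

Cb major ninth, second inversion

The distinct note names are Gb, Bb, Db, Cb, Eb. Stacked in thirds they read Cb–Eb–Gb–Bb–Db, which is a major ninth chord on Cb.
Gb is the fifth of Cb major ninth; fifth in the bass means second inversion.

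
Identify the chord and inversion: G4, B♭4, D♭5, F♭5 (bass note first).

G diminished seventh, root position

The distinct note names are G, Bb, Db, Fb. Stacked in thirds they read G–Bb–Db–Fb, which is a diminished seventh chord on G.
The lowest note is G, the root of the chord, so this is root position (figured bass 7).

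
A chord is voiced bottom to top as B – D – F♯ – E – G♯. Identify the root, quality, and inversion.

The distinct note names are B, D, F#, E, G#. Stacked in thirds they read E–G#–B–D–F#, which is a dominant ninth chord on E.
The lowest note is B, the fifth of the chord, so this is second inversion.

E dominant ninth, second inversion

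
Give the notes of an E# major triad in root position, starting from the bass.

Spelling E# major: E#–G##–B#. In root position the root is bass, giving E#, G##, B# from the bottom.

E#, G##, B#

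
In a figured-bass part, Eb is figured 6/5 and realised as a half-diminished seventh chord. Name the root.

C

The figures 6/5 mean the third of the chord is in the bass. If Eb is the third of a half-diminished seventh chord, the root is C (chord tones C–Eb–Gb–Bb).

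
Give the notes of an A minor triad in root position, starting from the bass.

A, C, E

The chord tones are A–C–E. With the root (A) lowest for root position: A, C, E.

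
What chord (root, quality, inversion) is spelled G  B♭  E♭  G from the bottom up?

Reducing to letter names: G, Bb, Eb. These stack in thirds as Eb–G–Bb — an Eb major triad.
With the third (G) in the bass, the chord is in first inversion (figured bass 6).

Eb major, first inversion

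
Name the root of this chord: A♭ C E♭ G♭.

The distinct letter names are Ab, C, Eb, Gb. Arranged as a stack of thirds they read Ab–C–Eb–Gb, so Ab is the root (an Ab dominant seventh chord).

Ab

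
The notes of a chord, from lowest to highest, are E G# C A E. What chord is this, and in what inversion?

A minor-major seventh, second inversion

The distinct note names are E, G#, C, A. Stacked in thirds they read A–C–E–G#, which is a minor-major seventh chord on A.
E is the fifth of A minor-major seventh; fifth in the bass means second inversion (figured bass 4/3).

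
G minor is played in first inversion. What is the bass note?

The third of G minor (G–Bb–D) is Bb; that is the bass in first inversion.

Bb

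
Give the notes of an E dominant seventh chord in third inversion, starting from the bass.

Spelling E dominant seventh: E–G#–B–D. In third inversion the seventh is bass, giving D, E, G#, B from the bottom.

D, E, G#, B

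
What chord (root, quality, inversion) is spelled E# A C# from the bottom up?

Reducing to letter names: E#, A, C#. These stack in thirds as A–C#–E# — an A augmented triad.
With the fifth (E#) in the bass, the chord is in second inversion (figured bass 6/4).

A augmented, second inversion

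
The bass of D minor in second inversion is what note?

A

In second inversion the fifth is lowest. For D minor (D–F–A) that is A.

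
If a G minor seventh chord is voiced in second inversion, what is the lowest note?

D

G minor seventh is G–Bb–D–F. Second inversion places the fifth in the bass: D.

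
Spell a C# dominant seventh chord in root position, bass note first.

Spelling C# dominant seventh: C#–E#–G#–B. In root position the root is bass, giving C#, E#, G#, B from the bottom.

C#, E#, G#, B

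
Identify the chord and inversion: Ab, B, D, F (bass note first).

B diminished seventh, third inversion

The distinct note names are Ab, B, D, F. Stacked in thirds they read B–D–F–Ab, which is a diminished seventh chord on B.
The lowest note is Ab, the seventh of the chord, so this is third inversion (figured bass 4/2).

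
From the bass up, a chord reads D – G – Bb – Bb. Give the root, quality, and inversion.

G minor, second inversion

Reducing to letter names: D, G, Bb. These stack in thirds as G–Bb–D — a G minor triad.
With the fifth (D) in the bass, the chord is in second inversion (figured bass 6/4).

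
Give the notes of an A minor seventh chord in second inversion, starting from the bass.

A minor seventh is A–C–E–G. Second inversion puts the fifth (E) in the bass, with the remaining tones above: E, G, A, C.

E, G, A, C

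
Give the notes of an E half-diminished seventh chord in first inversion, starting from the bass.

G, Bb, D, E

E half-diminished seventh is E–G–Bb–D. First inversion puts the third (G) in the bass, with the remaining tones above: G, Bb, D, E.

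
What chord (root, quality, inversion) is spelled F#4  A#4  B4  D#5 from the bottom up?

Reducing to letter names: F#, A#, B, D#. These stack in thirds as B–D#–F#–A# — a B major seventh chord.
The lowest note is F#, the fifth of the chord, so this is second inversion (figured bass 4/3).

B major seventh, second inversion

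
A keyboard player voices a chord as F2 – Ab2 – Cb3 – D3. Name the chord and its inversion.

The pitch classes F, Ab, Cb, D arrange in thirds as D–F–Ab–Cb: a D diminished seventh chord.
F is the third of D diminished seventh; third in the bass means first inversion (figured bass 6/5).

D diminished seventh, first inversion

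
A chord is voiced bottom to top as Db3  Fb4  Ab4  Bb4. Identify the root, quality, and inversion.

Bb half-diminished seventh, first inversion

The distinct note names are Db, Fb, Ab, Bb. Stacked in thirds they read Bb–Db–Fb–Ab, which is a half-diminished seventh chord on Bb.
The lowest note is Db, the third of the chord, so this is first inversion (figured bass 6/5).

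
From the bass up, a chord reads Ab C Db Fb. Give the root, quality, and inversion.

The distinct note names are Ab, C, Db, Fb. Stacked in thirds they read Db–Fb–Ab–C, which is a minor-major seventh chord on Db.
With the fifth (Ab) in the bass, the chord is in second inversion (figured bass 4/3).

Db minor-major seventh, second inversion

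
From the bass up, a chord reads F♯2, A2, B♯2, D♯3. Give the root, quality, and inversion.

The pitch classes F#, A, B#, D# arrange in thirds as B#–D#–F#–A: a B# diminished seventh chord.
F# is the fifth of B# diminished seventh; fifth in the bass means second inversion (figured bass 4/3).

B# diminished seventh, second inversion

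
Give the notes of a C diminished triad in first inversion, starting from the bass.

Eb, Gb, C

The chord tones are C–Eb–Gb. With the third (Eb) lowest for first inversion: Eb, Gb, C.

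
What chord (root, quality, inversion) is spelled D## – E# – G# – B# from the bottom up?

E# minor-major seventh, third inversion

Reducing to letter names: D##, E#, G#, B#. These stack in thirds as E#–G#–B#–D## — an E# minor-major seventh chord.
The lowest note is D##, the seventh of the chord, so this is third inversion (figured bass 4/2).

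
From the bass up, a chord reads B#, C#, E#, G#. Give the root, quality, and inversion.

Reducing to letter names: B#, C#, E#, G#. These stack in thirds as C#–E#–G#–B# — a C# major seventh chord.
With the seventh (B#) in the bass, the chord is in third inversion (figured bass 4/2).

C# major seventh, third inversion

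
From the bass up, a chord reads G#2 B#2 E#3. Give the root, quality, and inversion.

E# minor, first inversion

Reducing to letter names: G#, B#, E#. These stack in thirds as E#–G#–B# — an E# minor triad.
G# is the third of E# minor; third in the bass means first inversion (figured bass 6).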